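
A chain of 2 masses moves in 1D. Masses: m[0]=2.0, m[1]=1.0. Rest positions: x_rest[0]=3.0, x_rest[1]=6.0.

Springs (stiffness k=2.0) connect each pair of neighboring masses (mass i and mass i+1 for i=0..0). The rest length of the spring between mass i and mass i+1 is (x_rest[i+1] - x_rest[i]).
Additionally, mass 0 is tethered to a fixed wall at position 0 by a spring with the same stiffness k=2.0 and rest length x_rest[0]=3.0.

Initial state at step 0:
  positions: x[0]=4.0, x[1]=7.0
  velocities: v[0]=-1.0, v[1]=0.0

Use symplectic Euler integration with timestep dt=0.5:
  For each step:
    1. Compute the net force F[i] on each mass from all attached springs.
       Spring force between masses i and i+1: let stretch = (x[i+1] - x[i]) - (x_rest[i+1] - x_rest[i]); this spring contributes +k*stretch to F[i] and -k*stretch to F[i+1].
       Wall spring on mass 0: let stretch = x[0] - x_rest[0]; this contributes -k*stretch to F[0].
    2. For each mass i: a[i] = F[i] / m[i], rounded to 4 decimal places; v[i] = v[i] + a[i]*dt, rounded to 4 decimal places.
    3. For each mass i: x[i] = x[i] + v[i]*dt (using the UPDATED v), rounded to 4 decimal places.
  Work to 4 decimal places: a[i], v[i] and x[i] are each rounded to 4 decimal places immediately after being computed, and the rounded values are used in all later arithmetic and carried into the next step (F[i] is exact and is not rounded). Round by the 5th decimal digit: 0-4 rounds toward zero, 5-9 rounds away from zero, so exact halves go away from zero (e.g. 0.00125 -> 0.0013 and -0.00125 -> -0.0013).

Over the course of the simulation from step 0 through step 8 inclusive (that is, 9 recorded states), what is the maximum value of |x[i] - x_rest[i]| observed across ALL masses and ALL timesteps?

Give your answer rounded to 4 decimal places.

Answer: 2.1307

Derivation:
Step 0: x=[4.0000 7.0000] v=[-1.0000 0.0000]
Step 1: x=[3.2500 7.0000] v=[-1.5000 0.0000]
Step 2: x=[2.6250 6.6250] v=[-1.2500 -0.7500]
Step 3: x=[2.3438 5.7500] v=[-0.5625 -1.7500]
Step 4: x=[2.3282 4.6719] v=[-0.0313 -2.1562]
Step 5: x=[2.3164 3.9220] v=[-0.0236 -1.4999]
Step 6: x=[2.1269 3.8693] v=[-0.3790 -0.1055]
Step 7: x=[1.8413 4.4454] v=[-0.5713 1.1521]
Step 8: x=[1.7464 5.2194] v=[-0.1899 1.5480]
Max displacement = 2.1307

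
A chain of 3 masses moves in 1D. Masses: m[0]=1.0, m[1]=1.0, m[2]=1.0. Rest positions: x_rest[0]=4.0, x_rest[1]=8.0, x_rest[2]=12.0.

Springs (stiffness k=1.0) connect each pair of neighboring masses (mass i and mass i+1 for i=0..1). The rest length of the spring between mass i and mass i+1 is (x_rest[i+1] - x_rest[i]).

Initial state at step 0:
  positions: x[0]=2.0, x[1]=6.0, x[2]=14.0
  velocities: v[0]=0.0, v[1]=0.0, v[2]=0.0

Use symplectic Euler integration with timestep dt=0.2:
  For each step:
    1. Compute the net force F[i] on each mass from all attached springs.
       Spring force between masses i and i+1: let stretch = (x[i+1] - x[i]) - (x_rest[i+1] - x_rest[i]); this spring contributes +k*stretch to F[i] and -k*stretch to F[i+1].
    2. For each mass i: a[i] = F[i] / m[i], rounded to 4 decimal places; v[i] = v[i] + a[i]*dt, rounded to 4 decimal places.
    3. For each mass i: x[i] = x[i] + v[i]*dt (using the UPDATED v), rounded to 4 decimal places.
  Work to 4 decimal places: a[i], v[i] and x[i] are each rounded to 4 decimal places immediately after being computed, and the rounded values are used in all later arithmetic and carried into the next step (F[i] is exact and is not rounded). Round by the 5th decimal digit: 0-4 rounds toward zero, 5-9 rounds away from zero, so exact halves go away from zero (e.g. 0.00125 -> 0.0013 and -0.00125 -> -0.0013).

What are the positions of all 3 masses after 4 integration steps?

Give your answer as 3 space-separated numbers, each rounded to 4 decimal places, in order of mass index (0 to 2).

Step 0: x=[2.0000 6.0000 14.0000] v=[0.0000 0.0000 0.0000]
Step 1: x=[2.0000 6.1600 13.8400] v=[0.0000 0.8000 -0.8000]
Step 2: x=[2.0064 6.4608 13.5328] v=[0.0320 1.5040 -1.5360]
Step 3: x=[2.0310 6.8663 13.1027] v=[0.1229 2.0275 -2.1504]
Step 4: x=[2.0890 7.3278 12.5832] v=[0.2900 2.3077 -2.5977]

Answer: 2.0890 7.3278 12.5832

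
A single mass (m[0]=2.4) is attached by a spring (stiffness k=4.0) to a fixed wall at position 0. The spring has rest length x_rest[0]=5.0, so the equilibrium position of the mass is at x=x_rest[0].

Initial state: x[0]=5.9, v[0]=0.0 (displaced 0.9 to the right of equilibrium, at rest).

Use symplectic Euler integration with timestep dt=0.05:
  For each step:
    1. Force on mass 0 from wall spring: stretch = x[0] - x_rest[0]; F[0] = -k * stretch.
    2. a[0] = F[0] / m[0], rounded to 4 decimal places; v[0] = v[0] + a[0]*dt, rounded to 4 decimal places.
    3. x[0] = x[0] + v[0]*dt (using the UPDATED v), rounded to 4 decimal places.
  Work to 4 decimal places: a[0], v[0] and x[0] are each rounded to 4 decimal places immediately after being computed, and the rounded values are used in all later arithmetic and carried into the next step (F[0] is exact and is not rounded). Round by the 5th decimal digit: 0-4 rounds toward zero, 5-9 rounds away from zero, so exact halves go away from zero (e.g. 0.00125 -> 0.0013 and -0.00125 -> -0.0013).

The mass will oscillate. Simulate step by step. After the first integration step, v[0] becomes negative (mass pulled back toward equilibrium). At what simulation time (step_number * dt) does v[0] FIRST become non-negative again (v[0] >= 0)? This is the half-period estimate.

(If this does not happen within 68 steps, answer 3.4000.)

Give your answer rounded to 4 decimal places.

Step 0: x=[5.9000] v=[0.0000]
Step 1: x=[5.8963] v=[-0.0750]
Step 2: x=[5.8888] v=[-0.1497]
Step 3: x=[5.8776] v=[-0.2238]
Step 4: x=[5.8628] v=[-0.2969]
Step 5: x=[5.8444] v=[-0.3688]
Step 6: x=[5.8224] v=[-0.4392]
Step 7: x=[5.7970] v=[-0.5077]
Step 8: x=[5.7683] v=[-0.5741]
Step 9: x=[5.7364] v=[-0.6381]
Step 10: x=[5.7014] v=[-0.6995]
Step 11: x=[5.6635] v=[-0.7580]
Step 12: x=[5.6228] v=[-0.8133]
Step 13: x=[5.5795] v=[-0.8652]
Step 14: x=[5.5338] v=[-0.9135]
Step 15: x=[5.4859] v=[-0.9580]
Step 16: x=[5.4360] v=[-0.9985]
Step 17: x=[5.3843] v=[-1.0348]
Step 18: x=[5.3310] v=[-1.0668]
Step 19: x=[5.2763] v=[-1.0944]
Step 20: x=[5.2204] v=[-1.1174]
Step 21: x=[5.1636] v=[-1.1358]
Step 22: x=[5.1061] v=[-1.1494]
Step 23: x=[5.0482] v=[-1.1582]
Step 24: x=[4.9901] v=[-1.1622]
Step 25: x=[4.9320] v=[-1.1614]
Step 26: x=[4.8742] v=[-1.1557]
Step 27: x=[4.8169] v=[-1.1452]
Step 28: x=[4.7604] v=[-1.1299]
Step 29: x=[4.7049] v=[-1.1099]
Step 30: x=[4.6506] v=[-1.0853]
Step 31: x=[4.5978] v=[-1.0562]
Step 32: x=[4.5467] v=[-1.0227]
Step 33: x=[4.4975] v=[-0.9849]
Step 34: x=[4.4504] v=[-0.9430]
Step 35: x=[4.4055] v=[-0.8972]
Step 36: x=[4.3631] v=[-0.8477]
Step 37: x=[4.3234] v=[-0.7946]
Step 38: x=[4.2865] v=[-0.7382]
Step 39: x=[4.2526] v=[-0.6787]
Step 40: x=[4.2218] v=[-0.6164]
Step 41: x=[4.1942] v=[-0.5516]
Step 42: x=[4.1700] v=[-0.4845]
Step 43: x=[4.1492] v=[-0.4153]
Step 44: x=[4.1320] v=[-0.3444]
Step 45: x=[4.1184] v=[-0.2721]
Step 46: x=[4.1085] v=[-0.1986]
Step 47: x=[4.1023] v=[-0.1243]
Step 48: x=[4.0998] v=[-0.0495]
Step 49: x=[4.1011] v=[0.0255]
First v>=0 after going negative at step 49, time=2.4500

Answer: 2.4500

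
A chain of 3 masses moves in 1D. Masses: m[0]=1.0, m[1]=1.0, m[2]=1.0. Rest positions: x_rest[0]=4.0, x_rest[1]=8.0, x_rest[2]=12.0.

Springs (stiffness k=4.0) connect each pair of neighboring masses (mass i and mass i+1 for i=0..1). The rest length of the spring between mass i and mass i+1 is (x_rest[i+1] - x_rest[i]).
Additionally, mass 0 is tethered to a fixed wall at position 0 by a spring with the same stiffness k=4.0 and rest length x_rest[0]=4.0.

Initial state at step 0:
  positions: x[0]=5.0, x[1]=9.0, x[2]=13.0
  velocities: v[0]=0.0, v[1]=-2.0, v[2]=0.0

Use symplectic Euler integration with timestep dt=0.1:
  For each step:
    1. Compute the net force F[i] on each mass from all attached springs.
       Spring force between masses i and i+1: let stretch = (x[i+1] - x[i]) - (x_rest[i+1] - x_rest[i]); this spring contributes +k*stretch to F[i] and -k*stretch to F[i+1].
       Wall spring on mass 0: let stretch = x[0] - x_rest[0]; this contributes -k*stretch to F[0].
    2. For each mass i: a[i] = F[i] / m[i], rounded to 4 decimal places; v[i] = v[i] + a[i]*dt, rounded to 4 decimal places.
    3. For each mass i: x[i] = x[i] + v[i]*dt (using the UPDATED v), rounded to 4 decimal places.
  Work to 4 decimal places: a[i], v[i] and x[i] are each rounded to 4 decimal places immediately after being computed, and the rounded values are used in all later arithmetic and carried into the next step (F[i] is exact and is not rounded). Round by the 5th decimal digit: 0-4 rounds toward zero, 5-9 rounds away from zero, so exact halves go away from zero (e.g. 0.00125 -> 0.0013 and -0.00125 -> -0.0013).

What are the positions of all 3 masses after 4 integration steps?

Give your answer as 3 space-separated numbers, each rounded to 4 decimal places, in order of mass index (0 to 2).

Answer: 4.5733 8.3265 12.9252

Derivation:
Step 0: x=[5.0000 9.0000 13.0000] v=[0.0000 -2.0000 0.0000]
Step 1: x=[4.9600 8.8000 13.0000] v=[-0.4000 -2.0000 0.0000]
Step 2: x=[4.8752 8.6144 12.9920] v=[-0.8480 -1.8560 -0.0800]
Step 3: x=[4.7450 8.4543 12.9689] v=[-1.3024 -1.6006 -0.2310]
Step 4: x=[4.5733 8.3265 12.9252] v=[-1.7167 -1.2785 -0.4368]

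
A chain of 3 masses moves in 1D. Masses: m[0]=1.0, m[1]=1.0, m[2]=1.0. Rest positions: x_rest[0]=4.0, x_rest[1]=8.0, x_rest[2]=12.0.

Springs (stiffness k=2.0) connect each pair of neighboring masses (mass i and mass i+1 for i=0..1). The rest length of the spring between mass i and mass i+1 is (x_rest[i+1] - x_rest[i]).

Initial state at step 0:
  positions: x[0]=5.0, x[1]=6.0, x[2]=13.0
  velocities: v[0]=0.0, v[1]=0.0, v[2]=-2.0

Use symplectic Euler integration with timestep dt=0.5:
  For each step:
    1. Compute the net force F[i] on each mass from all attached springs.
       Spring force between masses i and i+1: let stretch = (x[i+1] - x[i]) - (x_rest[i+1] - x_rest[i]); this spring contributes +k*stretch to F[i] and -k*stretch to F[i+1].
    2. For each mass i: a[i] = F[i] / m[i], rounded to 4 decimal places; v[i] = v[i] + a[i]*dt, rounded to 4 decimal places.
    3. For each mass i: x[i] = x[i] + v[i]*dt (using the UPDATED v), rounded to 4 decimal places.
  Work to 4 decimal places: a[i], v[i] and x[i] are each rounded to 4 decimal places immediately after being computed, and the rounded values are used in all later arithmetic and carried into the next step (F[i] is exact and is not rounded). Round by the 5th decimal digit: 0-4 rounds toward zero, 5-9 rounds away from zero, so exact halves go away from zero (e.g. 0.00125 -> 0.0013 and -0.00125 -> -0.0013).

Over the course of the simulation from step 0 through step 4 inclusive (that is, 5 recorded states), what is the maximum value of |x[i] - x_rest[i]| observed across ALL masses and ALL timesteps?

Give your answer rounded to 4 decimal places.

Answer: 4.0000

Derivation:
Step 0: x=[5.0000 6.0000 13.0000] v=[0.0000 0.0000 -2.0000]
Step 1: x=[3.5000 9.0000 10.5000] v=[-3.0000 6.0000 -5.0000]
Step 2: x=[2.7500 10.0000 9.2500] v=[-1.5000 2.0000 -2.5000]
Step 3: x=[3.6250 7.0000 10.3750] v=[1.7500 -6.0000 2.2500]
Step 4: x=[4.1875 4.0000 11.8125] v=[1.1250 -6.0000 2.8750]
Max displacement = 4.0000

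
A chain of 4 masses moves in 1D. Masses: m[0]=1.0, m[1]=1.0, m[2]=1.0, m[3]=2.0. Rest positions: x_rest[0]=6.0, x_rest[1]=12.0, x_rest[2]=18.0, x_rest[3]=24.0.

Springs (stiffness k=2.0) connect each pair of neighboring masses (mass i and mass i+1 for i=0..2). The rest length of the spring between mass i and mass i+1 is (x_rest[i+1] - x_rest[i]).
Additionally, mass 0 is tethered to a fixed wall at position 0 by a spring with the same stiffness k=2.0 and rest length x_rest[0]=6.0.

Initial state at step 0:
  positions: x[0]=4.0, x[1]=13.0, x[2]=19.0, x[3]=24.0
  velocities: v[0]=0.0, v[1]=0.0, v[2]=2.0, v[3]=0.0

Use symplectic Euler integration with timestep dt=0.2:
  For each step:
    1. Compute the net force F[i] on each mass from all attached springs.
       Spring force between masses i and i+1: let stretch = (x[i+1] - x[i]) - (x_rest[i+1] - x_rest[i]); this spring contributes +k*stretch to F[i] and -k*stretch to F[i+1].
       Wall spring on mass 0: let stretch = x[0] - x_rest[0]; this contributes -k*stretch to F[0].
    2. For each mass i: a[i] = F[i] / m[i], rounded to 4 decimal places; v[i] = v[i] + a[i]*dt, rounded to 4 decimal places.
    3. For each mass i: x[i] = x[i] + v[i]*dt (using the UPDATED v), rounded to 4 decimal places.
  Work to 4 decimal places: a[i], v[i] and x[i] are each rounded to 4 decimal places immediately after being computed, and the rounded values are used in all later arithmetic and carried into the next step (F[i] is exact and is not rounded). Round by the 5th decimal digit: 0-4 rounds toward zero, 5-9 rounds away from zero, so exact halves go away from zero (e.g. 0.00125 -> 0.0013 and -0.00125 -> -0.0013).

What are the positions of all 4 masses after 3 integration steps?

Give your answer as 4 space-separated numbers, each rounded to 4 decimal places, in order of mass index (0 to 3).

Answer: 6.0050 11.9806 19.4673 24.2769

Derivation:
Step 0: x=[4.0000 13.0000 19.0000 24.0000] v=[0.0000 0.0000 2.0000 0.0000]
Step 1: x=[4.4000 12.7600 19.3200 24.0400] v=[2.0000 -1.2000 1.6000 0.2000]
Step 2: x=[5.1168 12.3760 19.4928 24.1312] v=[3.5840 -1.9200 0.8640 0.4560]
Step 3: x=[6.0050 11.9806 19.4673 24.2769] v=[4.4410 -1.9770 -0.1274 0.7283]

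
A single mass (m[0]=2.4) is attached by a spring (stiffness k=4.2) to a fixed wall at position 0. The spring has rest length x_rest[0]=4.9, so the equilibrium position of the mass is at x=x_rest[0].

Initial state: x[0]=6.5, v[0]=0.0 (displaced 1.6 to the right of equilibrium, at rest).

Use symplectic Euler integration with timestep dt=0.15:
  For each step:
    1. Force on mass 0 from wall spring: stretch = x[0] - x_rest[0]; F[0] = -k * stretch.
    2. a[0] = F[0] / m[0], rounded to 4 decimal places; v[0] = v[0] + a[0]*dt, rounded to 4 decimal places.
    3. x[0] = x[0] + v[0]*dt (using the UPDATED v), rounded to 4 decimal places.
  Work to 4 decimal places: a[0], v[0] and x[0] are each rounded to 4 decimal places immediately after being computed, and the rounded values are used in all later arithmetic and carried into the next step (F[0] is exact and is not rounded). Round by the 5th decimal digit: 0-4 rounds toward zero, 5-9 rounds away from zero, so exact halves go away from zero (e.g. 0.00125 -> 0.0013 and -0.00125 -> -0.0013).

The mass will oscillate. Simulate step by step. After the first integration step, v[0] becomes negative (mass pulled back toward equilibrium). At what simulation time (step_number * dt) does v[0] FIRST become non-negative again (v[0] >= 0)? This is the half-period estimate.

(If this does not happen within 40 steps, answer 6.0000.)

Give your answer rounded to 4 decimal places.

Step 0: x=[6.5000] v=[0.0000]
Step 1: x=[6.4370] v=[-0.4200]
Step 2: x=[6.3135] v=[-0.8235]
Step 3: x=[6.1343] v=[-1.1945]
Step 4: x=[5.9065] v=[-1.5185]
Step 5: x=[5.6391] v=[-1.7827]
Step 6: x=[5.3426] v=[-1.9767]
Step 7: x=[5.0287] v=[-2.0929]
Step 8: x=[4.7097] v=[-2.1267]
Step 9: x=[4.3982] v=[-2.0768]
Step 10: x=[4.1064] v=[-1.9451]
Step 11: x=[3.8459] v=[-1.7368]
Step 12: x=[3.6269] v=[-1.4601]
Step 13: x=[3.4580] v=[-1.1259]
Step 14: x=[3.3459] v=[-0.7474]
Step 15: x=[3.2950] v=[-0.3394]
Step 16: x=[3.3073] v=[0.0819]
First v>=0 after going negative at step 16, time=2.4000

Answer: 2.4000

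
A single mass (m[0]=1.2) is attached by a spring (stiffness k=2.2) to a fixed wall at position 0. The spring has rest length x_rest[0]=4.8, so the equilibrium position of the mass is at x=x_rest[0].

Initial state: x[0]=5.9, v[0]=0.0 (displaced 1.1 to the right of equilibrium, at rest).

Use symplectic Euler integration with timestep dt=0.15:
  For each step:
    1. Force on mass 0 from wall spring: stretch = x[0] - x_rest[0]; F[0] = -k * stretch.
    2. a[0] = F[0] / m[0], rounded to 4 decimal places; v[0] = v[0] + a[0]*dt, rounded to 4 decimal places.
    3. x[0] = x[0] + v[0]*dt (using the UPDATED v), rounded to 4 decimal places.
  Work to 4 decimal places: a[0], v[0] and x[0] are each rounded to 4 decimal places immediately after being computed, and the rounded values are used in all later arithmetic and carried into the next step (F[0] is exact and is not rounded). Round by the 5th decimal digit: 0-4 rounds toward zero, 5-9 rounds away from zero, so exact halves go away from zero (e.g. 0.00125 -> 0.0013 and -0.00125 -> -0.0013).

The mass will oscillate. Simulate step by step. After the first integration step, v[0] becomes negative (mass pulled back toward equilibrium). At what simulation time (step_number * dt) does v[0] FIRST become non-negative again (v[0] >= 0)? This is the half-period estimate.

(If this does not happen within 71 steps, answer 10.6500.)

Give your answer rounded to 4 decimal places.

Step 0: x=[5.9000] v=[0.0000]
Step 1: x=[5.8546] v=[-0.3025]
Step 2: x=[5.7657] v=[-0.5925]
Step 3: x=[5.6370] v=[-0.8581]
Step 4: x=[5.4738] v=[-1.0883]
Step 5: x=[5.2828] v=[-1.2736]
Step 6: x=[5.0718] v=[-1.4064]
Step 7: x=[4.8496] v=[-1.4811]
Step 8: x=[4.6254] v=[-1.4947]
Step 9: x=[4.4084] v=[-1.4467]
Step 10: x=[4.2076] v=[-1.3390]
Step 11: x=[4.0312] v=[-1.1761]
Step 12: x=[3.8865] v=[-0.9647]
Step 13: x=[3.7795] v=[-0.7135]
Step 14: x=[3.7146] v=[-0.4329]
Step 15: x=[3.6944] v=[-0.1344]
Step 16: x=[3.7198] v=[0.1696]
First v>=0 after going negative at step 16, time=2.4000

Answer: 2.4000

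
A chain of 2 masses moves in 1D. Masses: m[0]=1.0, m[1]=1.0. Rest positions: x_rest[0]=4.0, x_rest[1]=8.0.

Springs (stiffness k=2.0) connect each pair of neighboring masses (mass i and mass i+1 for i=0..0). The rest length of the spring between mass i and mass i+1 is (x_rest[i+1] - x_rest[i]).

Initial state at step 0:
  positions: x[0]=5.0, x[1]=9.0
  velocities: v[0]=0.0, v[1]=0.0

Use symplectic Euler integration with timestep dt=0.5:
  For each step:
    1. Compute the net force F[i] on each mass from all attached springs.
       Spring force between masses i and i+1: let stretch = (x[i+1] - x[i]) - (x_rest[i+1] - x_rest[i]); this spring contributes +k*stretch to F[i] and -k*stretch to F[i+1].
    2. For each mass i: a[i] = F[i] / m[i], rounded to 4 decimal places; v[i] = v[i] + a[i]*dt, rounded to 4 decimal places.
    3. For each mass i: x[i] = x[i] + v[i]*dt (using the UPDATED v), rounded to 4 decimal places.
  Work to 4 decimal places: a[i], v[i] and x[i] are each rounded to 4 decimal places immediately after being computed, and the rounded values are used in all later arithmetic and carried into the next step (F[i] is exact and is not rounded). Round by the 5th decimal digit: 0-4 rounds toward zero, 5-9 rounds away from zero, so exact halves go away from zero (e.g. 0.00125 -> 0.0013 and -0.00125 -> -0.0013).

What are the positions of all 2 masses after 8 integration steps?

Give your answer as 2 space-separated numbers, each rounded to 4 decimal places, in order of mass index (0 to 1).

Step 0: x=[5.0000 9.0000] v=[0.0000 0.0000]
Step 1: x=[5.0000 9.0000] v=[0.0000 0.0000]
Step 2: x=[5.0000 9.0000] v=[0.0000 0.0000]
Step 3: x=[5.0000 9.0000] v=[0.0000 0.0000]
Step 4: x=[5.0000 9.0000] v=[0.0000 0.0000]
Step 5: x=[5.0000 9.0000] v=[0.0000 0.0000]
Step 6: x=[5.0000 9.0000] v=[0.0000 0.0000]
Step 7: x=[5.0000 9.0000] v=[0.0000 0.0000]
Step 8: x=[5.0000 9.0000] v=[0.0000 0.0000]

Answer: 5.0000 9.0000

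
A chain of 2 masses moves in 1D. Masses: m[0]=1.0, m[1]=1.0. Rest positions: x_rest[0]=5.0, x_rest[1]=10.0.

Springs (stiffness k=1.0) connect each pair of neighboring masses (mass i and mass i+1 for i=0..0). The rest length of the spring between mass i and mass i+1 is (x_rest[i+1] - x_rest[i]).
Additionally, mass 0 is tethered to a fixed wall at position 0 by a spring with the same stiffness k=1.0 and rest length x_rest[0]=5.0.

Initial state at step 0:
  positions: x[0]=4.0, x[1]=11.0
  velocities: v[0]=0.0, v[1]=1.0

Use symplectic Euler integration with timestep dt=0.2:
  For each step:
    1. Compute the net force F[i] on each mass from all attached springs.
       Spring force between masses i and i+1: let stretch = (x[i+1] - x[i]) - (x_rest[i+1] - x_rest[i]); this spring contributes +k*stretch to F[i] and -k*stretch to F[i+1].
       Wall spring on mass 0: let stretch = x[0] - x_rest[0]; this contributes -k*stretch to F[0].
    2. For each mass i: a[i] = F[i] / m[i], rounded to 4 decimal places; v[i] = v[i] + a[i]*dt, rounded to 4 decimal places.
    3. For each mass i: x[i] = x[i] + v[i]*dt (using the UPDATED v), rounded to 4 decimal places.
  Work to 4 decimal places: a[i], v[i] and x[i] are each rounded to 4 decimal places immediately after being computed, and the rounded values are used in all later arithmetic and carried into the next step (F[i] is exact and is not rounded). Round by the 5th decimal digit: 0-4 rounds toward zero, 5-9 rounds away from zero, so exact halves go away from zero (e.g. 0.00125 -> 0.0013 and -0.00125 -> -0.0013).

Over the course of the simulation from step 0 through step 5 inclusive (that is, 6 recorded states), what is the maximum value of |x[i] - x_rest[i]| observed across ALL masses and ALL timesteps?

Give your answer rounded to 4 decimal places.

Answer: 1.1600

Derivation:
Step 0: x=[4.0000 11.0000] v=[0.0000 1.0000]
Step 1: x=[4.1200 11.1200] v=[0.6000 0.6000]
Step 2: x=[4.3552 11.1600] v=[1.1760 0.2000]
Step 3: x=[4.6884 11.1278] v=[1.6659 -0.1610]
Step 4: x=[5.0916 11.0380] v=[2.0161 -0.4489]
Step 5: x=[5.5290 10.9104] v=[2.1871 -0.6382]
Max displacement = 1.1600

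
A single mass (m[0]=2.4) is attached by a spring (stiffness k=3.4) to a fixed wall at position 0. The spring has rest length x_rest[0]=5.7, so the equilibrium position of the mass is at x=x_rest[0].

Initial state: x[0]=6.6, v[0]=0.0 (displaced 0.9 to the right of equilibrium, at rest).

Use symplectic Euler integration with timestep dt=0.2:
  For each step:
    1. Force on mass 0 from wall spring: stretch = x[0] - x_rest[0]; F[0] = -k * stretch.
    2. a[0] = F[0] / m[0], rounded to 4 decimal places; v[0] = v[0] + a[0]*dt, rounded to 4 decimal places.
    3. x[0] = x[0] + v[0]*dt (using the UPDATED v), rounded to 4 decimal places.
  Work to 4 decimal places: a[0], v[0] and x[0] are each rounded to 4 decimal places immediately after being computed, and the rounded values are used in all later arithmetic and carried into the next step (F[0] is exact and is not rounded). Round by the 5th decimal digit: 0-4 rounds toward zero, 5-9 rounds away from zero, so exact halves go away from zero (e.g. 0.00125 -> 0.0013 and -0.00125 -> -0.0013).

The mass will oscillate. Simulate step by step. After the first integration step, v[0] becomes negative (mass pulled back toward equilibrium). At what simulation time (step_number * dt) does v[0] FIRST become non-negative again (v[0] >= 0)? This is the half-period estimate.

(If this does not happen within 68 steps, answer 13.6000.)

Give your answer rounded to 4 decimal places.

Step 0: x=[6.6000] v=[0.0000]
Step 1: x=[6.5490] v=[-0.2550]
Step 2: x=[6.4499] v=[-0.4956]
Step 3: x=[6.3083] v=[-0.7081]
Step 4: x=[6.1322] v=[-0.8805]
Step 5: x=[5.9316] v=[-1.0030]
Step 6: x=[5.7179] v=[-1.0686]
Step 7: x=[5.5032] v=[-1.0737]
Step 8: x=[5.2996] v=[-1.0179]
Step 9: x=[5.1187] v=[-0.9045]
Step 10: x=[4.9707] v=[-0.7398]
Step 11: x=[4.8641] v=[-0.5332]
Step 12: x=[4.8048] v=[-0.2964]
Step 13: x=[4.7962] v=[-0.0428]
Step 14: x=[4.8389] v=[0.2133]
First v>=0 after going negative at step 14, time=2.8000

Answer: 2.8000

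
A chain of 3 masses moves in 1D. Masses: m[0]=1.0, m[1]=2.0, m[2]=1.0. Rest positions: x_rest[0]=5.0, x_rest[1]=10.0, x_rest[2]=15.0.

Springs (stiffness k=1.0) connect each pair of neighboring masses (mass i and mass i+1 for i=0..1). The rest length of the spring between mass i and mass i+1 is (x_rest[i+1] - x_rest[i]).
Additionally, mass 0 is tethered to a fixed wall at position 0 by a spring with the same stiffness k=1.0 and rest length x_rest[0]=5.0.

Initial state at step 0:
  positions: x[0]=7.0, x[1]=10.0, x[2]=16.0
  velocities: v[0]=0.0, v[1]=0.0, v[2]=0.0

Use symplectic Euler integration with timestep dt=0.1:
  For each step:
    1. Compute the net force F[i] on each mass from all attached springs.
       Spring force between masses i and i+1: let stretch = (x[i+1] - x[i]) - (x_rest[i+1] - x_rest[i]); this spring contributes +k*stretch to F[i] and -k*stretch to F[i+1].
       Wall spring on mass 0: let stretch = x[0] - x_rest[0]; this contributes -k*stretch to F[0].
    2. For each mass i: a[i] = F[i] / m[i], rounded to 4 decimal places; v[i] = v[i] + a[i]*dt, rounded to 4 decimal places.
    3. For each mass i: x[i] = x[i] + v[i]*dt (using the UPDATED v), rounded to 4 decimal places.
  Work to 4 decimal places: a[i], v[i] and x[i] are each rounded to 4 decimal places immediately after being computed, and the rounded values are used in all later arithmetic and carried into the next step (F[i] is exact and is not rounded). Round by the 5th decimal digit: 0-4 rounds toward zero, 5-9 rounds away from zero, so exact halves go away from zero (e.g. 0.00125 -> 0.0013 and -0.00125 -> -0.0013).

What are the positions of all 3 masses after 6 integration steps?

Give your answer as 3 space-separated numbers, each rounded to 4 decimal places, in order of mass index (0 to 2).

Step 0: x=[7.0000 10.0000 16.0000] v=[0.0000 0.0000 0.0000]
Step 1: x=[6.9600 10.0150 15.9900] v=[-0.4000 0.1500 -0.1000]
Step 2: x=[6.8810 10.0446 15.9703] v=[-0.7905 0.2960 -0.1975]
Step 3: x=[6.7648 10.0880 15.9413] v=[-1.1622 0.4341 -0.2901]
Step 4: x=[6.6142 10.1441 15.9038] v=[-1.5064 0.5606 -0.3754]
Step 5: x=[6.4327 10.2113 15.8587] v=[-1.8148 0.6721 -0.4514]
Step 6: x=[6.2247 10.2879 15.8071] v=[-2.0802 0.7655 -0.5161]

Answer: 6.2247 10.2879 15.8071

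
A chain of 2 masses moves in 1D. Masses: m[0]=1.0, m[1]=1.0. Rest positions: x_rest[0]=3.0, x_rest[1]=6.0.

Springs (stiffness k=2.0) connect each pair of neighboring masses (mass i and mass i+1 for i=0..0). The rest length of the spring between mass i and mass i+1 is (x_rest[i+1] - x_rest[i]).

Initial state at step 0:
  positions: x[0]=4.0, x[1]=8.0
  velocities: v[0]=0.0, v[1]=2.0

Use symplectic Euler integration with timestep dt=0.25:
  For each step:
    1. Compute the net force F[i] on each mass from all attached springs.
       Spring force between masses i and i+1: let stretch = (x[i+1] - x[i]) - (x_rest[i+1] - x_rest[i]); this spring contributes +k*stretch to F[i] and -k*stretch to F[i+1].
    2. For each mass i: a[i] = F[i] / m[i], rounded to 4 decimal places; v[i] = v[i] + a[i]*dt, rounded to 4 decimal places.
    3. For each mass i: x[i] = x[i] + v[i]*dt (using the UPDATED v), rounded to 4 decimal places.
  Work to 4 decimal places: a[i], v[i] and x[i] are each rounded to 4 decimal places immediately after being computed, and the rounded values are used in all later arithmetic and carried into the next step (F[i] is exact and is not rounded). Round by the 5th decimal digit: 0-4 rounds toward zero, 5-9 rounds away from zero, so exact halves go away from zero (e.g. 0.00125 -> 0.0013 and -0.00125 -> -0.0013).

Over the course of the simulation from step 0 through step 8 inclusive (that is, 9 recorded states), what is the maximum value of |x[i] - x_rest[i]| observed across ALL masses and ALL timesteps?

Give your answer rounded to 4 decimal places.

Answer: 4.1142

Derivation:
Step 0: x=[4.0000 8.0000] v=[0.0000 2.0000]
Step 1: x=[4.1250 8.3750] v=[0.5000 1.5000]
Step 2: x=[4.4063 8.5938] v=[1.1250 0.8750]
Step 3: x=[4.8360 8.6641] v=[1.7188 0.2813]
Step 4: x=[5.3692 8.6309] v=[2.1329 -0.1328]
Step 5: x=[5.9352 8.5650] v=[2.2638 -0.2637]
Step 6: x=[6.4549 8.5454] v=[2.0787 -0.0786]
Step 7: x=[6.8609 8.6395] v=[1.6240 0.3762]
Step 8: x=[7.1142 8.8862] v=[1.0133 0.9869]
Max displacement = 4.1142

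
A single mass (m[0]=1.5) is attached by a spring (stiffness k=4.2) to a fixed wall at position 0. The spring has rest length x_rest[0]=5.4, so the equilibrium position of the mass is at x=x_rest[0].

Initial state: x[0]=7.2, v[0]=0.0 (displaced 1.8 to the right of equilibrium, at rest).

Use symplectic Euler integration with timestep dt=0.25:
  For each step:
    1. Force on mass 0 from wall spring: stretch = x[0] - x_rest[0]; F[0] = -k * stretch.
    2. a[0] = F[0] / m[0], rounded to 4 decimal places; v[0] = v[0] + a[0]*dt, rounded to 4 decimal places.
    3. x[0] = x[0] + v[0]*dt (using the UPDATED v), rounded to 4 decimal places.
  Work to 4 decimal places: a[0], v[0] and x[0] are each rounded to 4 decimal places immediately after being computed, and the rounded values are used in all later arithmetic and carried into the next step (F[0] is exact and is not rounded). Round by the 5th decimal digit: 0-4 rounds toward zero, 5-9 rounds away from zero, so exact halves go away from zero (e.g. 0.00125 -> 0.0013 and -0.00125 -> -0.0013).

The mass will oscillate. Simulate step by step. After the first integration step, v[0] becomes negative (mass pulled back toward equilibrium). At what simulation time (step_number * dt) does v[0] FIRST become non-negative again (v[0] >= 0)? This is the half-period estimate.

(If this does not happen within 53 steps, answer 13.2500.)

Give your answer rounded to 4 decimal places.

Answer: 2.0000

Derivation:
Step 0: x=[7.2000] v=[0.0000]
Step 1: x=[6.8850] v=[-1.2600]
Step 2: x=[6.3101] v=[-2.2995]
Step 3: x=[5.5760] v=[-2.9366]
Step 4: x=[4.8111] v=[-3.0598]
Step 5: x=[4.1492] v=[-2.6476]
Step 6: x=[3.7062] v=[-1.7721]
Step 7: x=[3.5596] v=[-0.5865]
Step 8: x=[3.7351] v=[0.7018]
First v>=0 after going negative at step 8, time=2.0000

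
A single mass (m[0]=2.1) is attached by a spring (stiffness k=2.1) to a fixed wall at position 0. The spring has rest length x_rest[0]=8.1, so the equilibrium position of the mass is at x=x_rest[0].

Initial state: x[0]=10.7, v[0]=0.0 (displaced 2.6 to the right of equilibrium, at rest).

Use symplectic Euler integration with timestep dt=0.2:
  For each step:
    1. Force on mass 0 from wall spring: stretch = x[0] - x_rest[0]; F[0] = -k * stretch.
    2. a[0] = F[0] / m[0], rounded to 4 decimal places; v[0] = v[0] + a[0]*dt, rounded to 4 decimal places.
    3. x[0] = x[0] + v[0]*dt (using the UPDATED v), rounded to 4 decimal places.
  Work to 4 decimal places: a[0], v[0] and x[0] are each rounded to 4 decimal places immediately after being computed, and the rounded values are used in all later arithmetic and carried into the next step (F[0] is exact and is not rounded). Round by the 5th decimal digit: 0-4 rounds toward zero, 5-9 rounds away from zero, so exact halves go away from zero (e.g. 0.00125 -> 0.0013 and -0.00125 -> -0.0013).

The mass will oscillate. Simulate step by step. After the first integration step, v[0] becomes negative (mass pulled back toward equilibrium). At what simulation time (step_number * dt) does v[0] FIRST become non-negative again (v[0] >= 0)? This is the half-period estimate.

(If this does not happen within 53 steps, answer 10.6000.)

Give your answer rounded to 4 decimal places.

Step 0: x=[10.7000] v=[0.0000]
Step 1: x=[10.5960] v=[-0.5200]
Step 2: x=[10.3922] v=[-1.0192]
Step 3: x=[10.0967] v=[-1.4776]
Step 4: x=[9.7213] v=[-1.8769]
Step 5: x=[9.2811] v=[-2.2012]
Step 6: x=[8.7936] v=[-2.4374]
Step 7: x=[8.2784] v=[-2.5761]
Step 8: x=[7.7560] v=[-2.6118]
Step 9: x=[7.2474] v=[-2.5430]
Step 10: x=[6.7729] v=[-2.3725]
Step 11: x=[6.3515] v=[-2.1071]
Step 12: x=[6.0000] v=[-1.7574]
Step 13: x=[5.7325] v=[-1.3374]
Step 14: x=[5.5597] v=[-0.8639]
Step 15: x=[5.4885] v=[-0.3558]
Step 16: x=[5.5218] v=[0.1665]
First v>=0 after going negative at step 16, time=3.2000

Answer: 3.2000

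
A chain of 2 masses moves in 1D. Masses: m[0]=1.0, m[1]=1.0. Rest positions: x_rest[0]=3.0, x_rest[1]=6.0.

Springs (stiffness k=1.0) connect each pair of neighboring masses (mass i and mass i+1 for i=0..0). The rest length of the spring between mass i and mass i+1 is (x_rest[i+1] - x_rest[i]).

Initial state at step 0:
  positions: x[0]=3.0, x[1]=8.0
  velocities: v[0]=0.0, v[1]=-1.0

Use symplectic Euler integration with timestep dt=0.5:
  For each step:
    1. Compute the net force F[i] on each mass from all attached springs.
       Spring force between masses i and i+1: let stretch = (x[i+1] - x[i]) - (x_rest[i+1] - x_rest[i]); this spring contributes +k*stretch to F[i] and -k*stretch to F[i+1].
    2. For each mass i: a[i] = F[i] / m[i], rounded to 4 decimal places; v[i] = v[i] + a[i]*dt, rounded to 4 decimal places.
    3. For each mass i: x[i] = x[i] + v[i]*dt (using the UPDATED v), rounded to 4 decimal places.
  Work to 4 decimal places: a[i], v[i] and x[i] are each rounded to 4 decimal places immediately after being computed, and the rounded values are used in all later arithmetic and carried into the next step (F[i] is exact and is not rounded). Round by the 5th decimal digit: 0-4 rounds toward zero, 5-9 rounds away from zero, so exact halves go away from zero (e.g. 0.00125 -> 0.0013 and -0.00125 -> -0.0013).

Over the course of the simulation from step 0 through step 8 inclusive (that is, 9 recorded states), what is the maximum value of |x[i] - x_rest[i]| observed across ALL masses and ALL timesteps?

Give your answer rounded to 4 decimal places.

Step 0: x=[3.0000 8.0000] v=[0.0000 -1.0000]
Step 1: x=[3.5000 7.0000] v=[1.0000 -2.0000]
Step 2: x=[4.1250 5.8750] v=[1.2500 -2.2500]
Step 3: x=[4.4375 5.0625] v=[0.6250 -1.6250]
Step 4: x=[4.1563 4.8438] v=[-0.5625 -0.4375]
Step 5: x=[3.2969 5.2032] v=[-1.7188 0.7188]
Step 6: x=[2.1641 5.8361] v=[-2.2657 1.2657]
Step 7: x=[1.1993 6.3010] v=[-1.9297 0.9297]
Step 8: x=[0.7599 6.2404] v=[-0.8789 -0.1212]
Max displacement = 2.2401

Answer: 2.2401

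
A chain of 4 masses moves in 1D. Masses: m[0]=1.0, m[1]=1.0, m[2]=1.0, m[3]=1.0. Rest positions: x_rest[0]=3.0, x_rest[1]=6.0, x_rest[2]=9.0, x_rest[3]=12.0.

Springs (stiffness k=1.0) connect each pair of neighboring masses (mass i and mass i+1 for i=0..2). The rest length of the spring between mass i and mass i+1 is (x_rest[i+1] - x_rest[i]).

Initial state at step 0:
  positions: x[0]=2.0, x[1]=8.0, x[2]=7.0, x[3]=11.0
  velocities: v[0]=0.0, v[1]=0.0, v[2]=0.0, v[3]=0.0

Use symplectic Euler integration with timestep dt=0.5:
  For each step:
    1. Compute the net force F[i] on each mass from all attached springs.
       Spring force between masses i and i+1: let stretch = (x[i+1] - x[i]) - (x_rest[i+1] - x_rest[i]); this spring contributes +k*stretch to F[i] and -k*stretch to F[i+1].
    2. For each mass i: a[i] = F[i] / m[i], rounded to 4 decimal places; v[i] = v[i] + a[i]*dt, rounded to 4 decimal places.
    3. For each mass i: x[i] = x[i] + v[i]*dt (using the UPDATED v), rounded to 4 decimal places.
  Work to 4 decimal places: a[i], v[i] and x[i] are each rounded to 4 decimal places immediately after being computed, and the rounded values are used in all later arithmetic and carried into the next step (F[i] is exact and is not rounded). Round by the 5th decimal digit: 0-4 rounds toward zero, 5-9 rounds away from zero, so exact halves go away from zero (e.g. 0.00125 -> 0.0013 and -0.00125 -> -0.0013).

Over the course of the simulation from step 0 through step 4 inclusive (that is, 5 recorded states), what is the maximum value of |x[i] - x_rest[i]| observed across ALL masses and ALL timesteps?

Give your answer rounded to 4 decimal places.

Answer: 2.7500

Derivation:
Step 0: x=[2.0000 8.0000 7.0000 11.0000] v=[0.0000 0.0000 0.0000 0.0000]
Step 1: x=[2.7500 6.2500 8.2500 10.7500] v=[1.5000 -3.5000 2.5000 -0.5000]
Step 2: x=[3.6250 4.1250 9.6250 10.6250] v=[1.7500 -4.2500 2.7500 -0.2500]
Step 3: x=[3.8750 3.2500 9.8750 11.0000] v=[0.5000 -1.7500 0.5000 0.7500]
Step 4: x=[3.2188 4.1875 8.7500 11.8438] v=[-1.3125 1.8750 -2.2500 1.6875]
Max displacement = 2.7500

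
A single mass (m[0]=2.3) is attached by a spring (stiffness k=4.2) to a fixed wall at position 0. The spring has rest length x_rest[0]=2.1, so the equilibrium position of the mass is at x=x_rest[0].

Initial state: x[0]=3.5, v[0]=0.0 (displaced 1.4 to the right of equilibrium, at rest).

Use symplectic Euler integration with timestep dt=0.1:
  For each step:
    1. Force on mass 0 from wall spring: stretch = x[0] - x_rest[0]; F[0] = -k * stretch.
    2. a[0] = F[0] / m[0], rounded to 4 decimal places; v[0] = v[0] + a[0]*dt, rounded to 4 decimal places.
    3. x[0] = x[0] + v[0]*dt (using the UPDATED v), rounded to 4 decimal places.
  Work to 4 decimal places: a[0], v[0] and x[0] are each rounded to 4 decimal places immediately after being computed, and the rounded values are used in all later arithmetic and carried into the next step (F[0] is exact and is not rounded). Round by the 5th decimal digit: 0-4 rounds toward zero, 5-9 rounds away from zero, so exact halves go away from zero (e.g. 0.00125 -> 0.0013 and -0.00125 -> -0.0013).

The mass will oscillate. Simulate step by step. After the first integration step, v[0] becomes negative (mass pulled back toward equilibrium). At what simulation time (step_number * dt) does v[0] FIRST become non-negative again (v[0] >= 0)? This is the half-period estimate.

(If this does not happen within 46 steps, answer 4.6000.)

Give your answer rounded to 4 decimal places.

Step 0: x=[3.5000] v=[0.0000]
Step 1: x=[3.4744] v=[-0.2557]
Step 2: x=[3.4237] v=[-0.5067]
Step 3: x=[3.3489] v=[-0.7484]
Step 4: x=[3.2513] v=[-0.9765]
Step 5: x=[3.1326] v=[-1.1867]
Step 6: x=[2.9951] v=[-1.3753]
Step 7: x=[2.8412] v=[-1.5388]
Step 8: x=[2.6738] v=[-1.6742]
Step 9: x=[2.4959] v=[-1.7790]
Step 10: x=[2.3108] v=[-1.8513]
Step 11: x=[2.1218] v=[-1.8898]
Step 12: x=[1.9324] v=[-1.8938]
Step 13: x=[1.7461] v=[-1.8632]
Step 14: x=[1.5662] v=[-1.7986]
Step 15: x=[1.3961] v=[-1.7011]
Step 16: x=[1.2388] v=[-1.5726]
Step 17: x=[1.0973] v=[-1.4153]
Step 18: x=[0.9741] v=[-1.2322]
Step 19: x=[0.8714] v=[-1.0266]
Step 20: x=[0.7912] v=[-0.8023]
Step 21: x=[0.7349] v=[-0.5633]
Step 22: x=[0.7035] v=[-0.3140]
Step 23: x=[0.6976] v=[-0.0590]
Step 24: x=[0.7173] v=[0.1971]
First v>=0 after going negative at step 24, time=2.4000

Answer: 2.4000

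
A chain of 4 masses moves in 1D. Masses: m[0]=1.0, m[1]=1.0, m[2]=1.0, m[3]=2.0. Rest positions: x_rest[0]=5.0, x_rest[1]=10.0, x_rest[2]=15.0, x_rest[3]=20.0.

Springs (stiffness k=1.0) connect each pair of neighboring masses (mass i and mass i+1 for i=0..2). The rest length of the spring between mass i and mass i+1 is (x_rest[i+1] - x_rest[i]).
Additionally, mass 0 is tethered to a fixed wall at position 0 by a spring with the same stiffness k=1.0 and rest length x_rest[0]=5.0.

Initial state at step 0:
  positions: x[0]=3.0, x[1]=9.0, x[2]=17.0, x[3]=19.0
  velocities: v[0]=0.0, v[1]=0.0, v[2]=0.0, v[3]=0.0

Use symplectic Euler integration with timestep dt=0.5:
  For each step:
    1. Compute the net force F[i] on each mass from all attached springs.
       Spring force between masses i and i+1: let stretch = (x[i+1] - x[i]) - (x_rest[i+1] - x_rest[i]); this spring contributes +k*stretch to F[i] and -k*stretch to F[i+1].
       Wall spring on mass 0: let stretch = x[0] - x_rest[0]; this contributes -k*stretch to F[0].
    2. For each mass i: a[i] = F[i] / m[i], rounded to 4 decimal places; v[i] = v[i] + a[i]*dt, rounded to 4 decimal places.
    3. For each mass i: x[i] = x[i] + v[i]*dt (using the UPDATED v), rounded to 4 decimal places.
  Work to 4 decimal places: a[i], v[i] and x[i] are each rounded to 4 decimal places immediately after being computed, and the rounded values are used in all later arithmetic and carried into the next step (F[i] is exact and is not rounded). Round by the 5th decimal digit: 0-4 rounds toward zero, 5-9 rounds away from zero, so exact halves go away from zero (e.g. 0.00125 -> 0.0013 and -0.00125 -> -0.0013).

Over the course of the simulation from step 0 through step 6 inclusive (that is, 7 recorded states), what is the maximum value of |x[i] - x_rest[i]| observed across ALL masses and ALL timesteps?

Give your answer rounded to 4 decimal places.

Step 0: x=[3.0000 9.0000 17.0000 19.0000] v=[0.0000 0.0000 0.0000 0.0000]
Step 1: x=[3.7500 9.5000 15.5000 19.3750] v=[1.5000 1.0000 -3.0000 0.7500]
Step 2: x=[5.0000 10.0625 13.4688 19.8907] v=[2.5000 1.1250 -4.0625 1.0313]
Step 3: x=[6.2657 10.2110 12.1915 20.2286] v=[2.5313 0.2969 -2.5547 0.6758]
Step 4: x=[6.9513 9.8683 12.4283 20.1869] v=[1.3711 -0.6855 0.4736 -0.0835]
Step 5: x=[6.6283 9.4363 13.9648 19.8003] v=[-0.6461 -0.8640 3.0729 -0.7732]
Step 6: x=[5.3502 9.4344 15.8280 19.3093] v=[-2.5563 -0.0038 3.7264 -0.9821]
Max displacement = 2.8085

Answer: 2.8085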